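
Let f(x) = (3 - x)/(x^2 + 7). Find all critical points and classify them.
f'(x) = (-x^2 + 2*x*(x - 3) - 7)/(x^2 + 7)^2

Solve f'(x) = 0:
  f'(x) = (x - 7)*(x + 1)/(x^2 + 7)^2; the denominator is positive wherever f is defined, so f'(x) = 0 ⇔ x^2 - 6*x - 7 = 0.
  Factor: x^2 - 6*x - 7 = (x - 7)*(x + 1) = 0.
  ⇒ x = -1, 7

f''(x) = 2*(4*x^2*(3 - x) + 3*(x - 1)*(x^2 + 7))/(x^2 + 7)^3
Second-derivative test at each critical point:
  f''(-1) = -1/8 < 0 → local maximum
  f''(7) = 1/392 > 0 → local minimum

Critical points: x = -1 (local maximum); x = 7 (local minimum)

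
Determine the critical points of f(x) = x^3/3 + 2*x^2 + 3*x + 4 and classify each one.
f'(x) = x^2 + 4*x + 3

Solve f'(x) = 0:
  Factor: x^2 + 4*x + 3 = (x + 1)*(x + 3) = 0.
  ⇒ x = -3, -1

f''(x) = 2*x + 4
Second-derivative test at each critical point:
  f''(-3) = -2 < 0 → local maximum
  f''(-1) = 2 > 0 → local minimum

Critical points: x = -3 (local maximum); x = -1 (local minimum)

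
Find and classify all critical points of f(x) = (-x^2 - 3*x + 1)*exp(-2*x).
f'(x) = (2*x^2 + 4*x - 5)*exp(-2*x)

Solve f'(x) = 0:
  f'(x) = (2*x^2 + 4*x - 5)·exp(-2*x) and exp(-2*x) > 0 for every x, so f'(x) = 0 ⇔ 2*x^2 + 4*x - 5 = 0.
  2*x^2 + 4*x - 5 = 0 has no rational roots; quadratic formula: x = (-4 ± √56)/4.
  ⇒ x = -sqrt(14)/2 - 1 ≈ -2.8708, -1 + sqrt(14)/2 ≈ 0.8708

f''(x) = 2*(-2*x^2 - 2*x + 7)*exp(-2*x)
Second-derivative test at each critical point:
  f''(-2.8708) = -2331.6542 < 0 → local maximum
  f''(0.8708) = 1.3113 > 0 → local minimum

Critical points: x = -sqrt(14)/2 - 1 ≈ -2.8708 (local maximum); x = -1 + sqrt(14)/2 ≈ 0.8708 (local minimum)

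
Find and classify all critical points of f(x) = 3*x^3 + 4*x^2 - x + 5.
f'(x) = 9*x^2 + 8*x - 1

Solve f'(x) = 0:
  Factor: 9*x^2 + 8*x - 1 = (x + 1)*(9*x - 1) = 0.
  ⇒ x = -1, 1/9

f''(x) = 18*x + 8
Second-derivative test at each critical point:
  f''(-1) = -10 < 0 → local maximum
  f''(1/9) = 10 > 0 → local minimum

Critical points: x = -1 (local maximum); x = 1/9 (local minimum)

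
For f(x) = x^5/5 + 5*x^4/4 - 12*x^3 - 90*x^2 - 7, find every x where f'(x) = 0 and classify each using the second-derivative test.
f'(x) = x*(x^3 + 5*x^2 - 36*x - 180)

Solve f'(x) = 0:
  Factor: x^4 + 5*x^3 - 36*x^2 - 180*x = x*(x - 6)*(x + 5)*(x + 6) = 0.
  ⇒ x = -6, -5, 0, 6

f''(x) = 4*x^3 + 15*x^2 - 72*x - 180
Second-derivative test at each critical point:
  f''(-6) = -72 < 0 → local maximum
  f''(-5) = 55 > 0 → local minimum
  f''(0) = -180 < 0 → local maximum
  f''(6) = 792 > 0 → local minimum

Critical points: x = -6 (local maximum); x = -5 (local minimum); x = 0 (local maximum); x = 6 (local minimum)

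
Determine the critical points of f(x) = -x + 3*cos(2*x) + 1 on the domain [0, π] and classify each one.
f'(x) = -6*sin(2*x) - 1

Solve f'(x) = 0 on [0, π]:
  f'(x) = 0 ⇔ sin(2*x) = -1/6, i.e. 2*x = arcsin(-1/6) + 2nπ or 2*x = π − arcsin(-1/6) + 2nπ; keep the solutions lying in [0, π].
  ⇒ x = asin(1/6)/2 + pi/2 ≈ 1.6545, pi - asin(1/6)/2 ≈ 3.0579

f''(x) = -12*cos(2*x)
Second-derivative test at each critical point:
  f''(1.6545) = 11.8322 > 0 → local minimum
  f''(3.0579) = -11.8322 < 0 → local maximum

Critical points: x = asin(1/6)/2 + pi/2 ≈ 1.6545 (local minimum); x = pi - asin(1/6)/2 ≈ 3.0579 (local maximum)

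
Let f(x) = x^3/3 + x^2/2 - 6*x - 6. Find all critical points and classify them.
f'(x) = x^2 + x - 6

Solve f'(x) = 0:
  Factor: x^2 + x - 6 = (x - 2)*(x + 3) = 0.
  ⇒ x = -3, 2

f''(x) = 2*x + 1
Second-derivative test at each critical point:
  f''(-3) = -5 < 0 → local maximum
  f''(2) = 5 > 0 → local minimum

Critical points: x = -3 (local maximum); x = 2 (local minimum)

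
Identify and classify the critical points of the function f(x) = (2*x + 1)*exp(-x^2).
f'(x) = 2*(-x*(2*x + 1) + 1)*exp(-x^2)

Solve f'(x) = 0:
  f'(x) = (-4*x^2 - 2*x + 2)·exp(-x^2) and exp(-x^2) > 0 for every x, so f'(x) = 0 ⇔ -4*x^2 - 2*x + 2 = 0.
  Factor: -4*x^2 - 2*x + 2 = -2*(x + 1)*(2*x - 1) = 0.
  ⇒ x = -1, 1/2

f''(x) = 2*(2*x^2*(2*x + 1) - 6*x - 1)*exp(-x^2)
Second-derivative test at each critical point:
  f''(-1) = 2.2073 > 0 → local minimum
  f''(1/2) = -4.6728 < 0 → local maximum

Critical points: x = -1 (local minimum); x = 1/2 (local maximum)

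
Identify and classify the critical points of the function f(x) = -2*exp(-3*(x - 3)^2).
f'(x) = 12*(x - 3)*exp(-3*(x - 3)^2)

Solve f'(x) = 0:
  f'(x) = (12*x - 36)·exp(-3*(x - 3)^2) and exp(-3*(x - 3)^2) > 0 for every x, so f'(x) = 0 ⇔ 12*x - 36 = 0.
  Factor: 12*x - 36 = 12*(x - 3) = 0.
  ⇒ x = 3

f''(x) = 12*(1 - 6*(x - 3)^2)*exp(-3*(x - 3)^2)
Second-derivative test at each critical point:
  f''(3) = 12 > 0 → local minimum

Critical points: x = 3 (local minimum)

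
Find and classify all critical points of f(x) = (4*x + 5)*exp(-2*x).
f'(x) = 2*(-4*x - 3)*exp(-2*x)

Solve f'(x) = 0:
  f'(x) = (-8*x - 6)·exp(-2*x) and exp(-2*x) > 0 for every x, so f'(x) = 0 ⇔ -8*x - 6 = 0.
  Factor: -8*x - 6 = -2*(4*x + 3) = 0.
  ⇒ x = -3/4

f''(x) = 4*(4*x + 1)*exp(-2*x)
Second-derivative test at each critical point:
  f''(-3/4) = -35.8535 < 0 → local maximum

Critical points: x = -3/4 (local maximum)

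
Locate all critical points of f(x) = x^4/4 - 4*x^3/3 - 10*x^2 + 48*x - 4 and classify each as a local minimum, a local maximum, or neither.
f'(x) = x^3 - 4*x^2 - 20*x + 48

Solve f'(x) = 0:
  Factor: x^3 - 4*x^2 - 20*x + 48 = (x - 6)*(x - 2)*(x + 4) = 0.
  ⇒ x = -4, 2, 6

f''(x) = 3*x^2 - 8*x - 20
Second-derivative test at each critical point:
  f''(-4) = 60 > 0 → local minimum
  f''(2) = -24 < 0 → local maximum
  f''(6) = 40 > 0 → local minimum

Critical points: x = -4 (local minimum); x = 2 (local maximum); x = 6 (local minimum)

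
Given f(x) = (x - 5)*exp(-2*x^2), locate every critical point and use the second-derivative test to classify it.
f'(x) = (-4*x*(x - 5) + 1)*exp(-2*x^2)

Solve f'(x) = 0:
  f'(x) = (-4*x^2 + 20*x + 1)·exp(-2*x^2) and exp(-2*x^2) > 0 for every x, so f'(x) = 0 ⇔ -4*x^2 + 20*x + 1 = 0.
  4*x^2 - 20*x - 1 = 0 has no rational roots; quadratic formula: x = (20 ± √416)/8.
  ⇒ x = 5/2 - sqrt(26)/2 ≈ -0.0495, 5/2 + sqrt(26)/2 ≈ 5.0495

f''(x) = 4*(4*x^2*(x - 5) - 3*x + 5)*exp(-2*x^2)
Second-derivative test at each critical point:
  f''(-0.0495) = 20.2963 > 0 → local minimum
  f''(5.0495) = -1.454e-21 < 0 → local maximum

Critical points: x = 5/2 - sqrt(26)/2 ≈ -0.0495 (local minimum); x = 5/2 + sqrt(26)/2 ≈ 5.0495 (local maximum)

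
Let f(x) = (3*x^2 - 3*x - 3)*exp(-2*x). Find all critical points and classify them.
f'(x) = 3*(-2*x^2 + 4*x + 1)*exp(-2*x)

Solve f'(x) = 0:
  f'(x) = (-6*x^2 + 12*x + 3)·exp(-2*x) and exp(-2*x) > 0 for every x, so f'(x) = 0 ⇔ -6*x^2 + 12*x + 3 = 0.
  Factor: -6*x^2 + 12*x + 3 = -3*(2*x^2 - 4*x - 1); 2*x^2 - 4*x - 1 = 0 has no rational roots; quadratic formula: x = (4 ± √24)/4.
  ⇒ x = 1 - sqrt(6)/2 ≈ -0.2247, 1 + sqrt(6)/2 ≈ 2.2247

f''(x) = 6*(2*x^2 - 6*x + 1)*exp(-2*x)
Second-derivative test at each critical point:
  f''(-0.2247) = 23.0376 > 0 → local minimum
  f''(2.2247) = -0.1717 < 0 → local maximum

Critical points: x = 1 - sqrt(6)/2 ≈ -0.2247 (local minimum); x = 1 + sqrt(6)/2 ≈ 2.2247 (local maximum)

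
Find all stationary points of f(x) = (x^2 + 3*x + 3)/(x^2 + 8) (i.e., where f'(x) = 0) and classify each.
f'(x) = (-3*x^2 + 10*x + 24)/(x^4 + 16*x^2 + 64)

Solve f'(x) = 0:
  f'(x) = -(3*x^2 - 10*x - 24)/(x^2 + 8)^2; the denominator is positive wherever f is defined, so f'(x) = 0 ⇔ -3*x^2 + 10*x + 24 = 0.
  3*x^2 - 10*x - 24 = 0 has no rational roots; quadratic formula: x = (10 ± √388)/6.
  ⇒ x = 5/3 - sqrt(97)/3 ≈ -1.6163, 5/3 + sqrt(97)/3 ≈ 4.9496

f''(x) = 2*(3*x^3 - 15*x^2 - 72*x + 40)/(x^6 + 24*x^4 + 192*x^2 + 512)
Second-derivative test at each critical point:
  f''(-1.6163) = 0.1749 > 0 → local minimum
  f''(4.9496) = -0.0187 < 0 → local maximum

Critical points: x = 5/3 - sqrt(97)/3 ≈ -1.6163 (local minimum); x = 5/3 + sqrt(97)/3 ≈ 4.9496 (local maximum)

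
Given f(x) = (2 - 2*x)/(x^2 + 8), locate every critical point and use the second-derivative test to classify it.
f'(x) = 2*(-x^2 + 2*x*(x - 1) - 8)/(x^2 + 8)^2

Solve f'(x) = 0:
  f'(x) = 2*(x - 4)*(x + 2)/(x^2 + 8)^2; the denominator is positive wherever f is defined, so f'(x) = 0 ⇔ 2*x^2 - 4*x - 16 = 0.
  Factor: 2*x^2 - 4*x - 16 = 2*(x - 4)*(x + 2) = 0.
  ⇒ x = -2, 4

f''(x) = 4*(4*x^2*(1 - x) + (3*x - 1)*(x^2 + 8))/(x^2 + 8)^3
Second-derivative test at each critical point:
  f''(-2) = -1/12 < 0 → local maximum
  f''(4) = 1/48 > 0 → local minimum

Critical points: x = -2 (local maximum); x = 4 (local minimum)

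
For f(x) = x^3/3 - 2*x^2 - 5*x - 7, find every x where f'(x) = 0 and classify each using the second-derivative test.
f'(x) = x^2 - 4*x - 5

Solve f'(x) = 0:
  Factor: x^2 - 4*x - 5 = (x - 5)*(x + 1) = 0.
  ⇒ x = -1, 5

f''(x) = 2*x - 4
Second-derivative test at each critical point:
  f''(-1) = -6 < 0 → local maximum
  f''(5) = 6 > 0 → local minimum

Critical points: x = -1 (local maximum); x = 5 (local minimum)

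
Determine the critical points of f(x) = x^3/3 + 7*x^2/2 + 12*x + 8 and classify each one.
f'(x) = x^2 + 7*x + 12

Solve f'(x) = 0:
  Factor: x^2 + 7*x + 12 = (x + 3)*(x + 4) = 0.
  ⇒ x = -4, -3

f''(x) = 2*x + 7
Second-derivative test at each critical point:
  f''(-4) = -1 < 0 → local maximum
  f''(-3) = 1 > 0 → local minimum

Critical points: x = -4 (local maximum); x = -3 (local minimum)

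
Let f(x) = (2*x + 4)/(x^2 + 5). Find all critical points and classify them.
f'(x) = 2*(x^2 - 2*x*(x + 2) + 5)/(x^2 + 5)^2

Solve f'(x) = 0:
  f'(x) = -2*(x - 1)*(x + 5)/(x^2 + 5)^2; the denominator is positive wherever f is defined, so f'(x) = 0 ⇔ -2*x^2 - 8*x + 10 = 0.
  Factor: -2*x^2 - 8*x + 10 = -2*(x - 1)*(x + 5) = 0.
  ⇒ x = -5, 1

f''(x) = 4*(4*x^2*(x + 2) - (3*x + 2)*(x^2 + 5))/(x^2 + 5)^3
Second-derivative test at each critical point:
  f''(-5) = 1/75 > 0 → local minimum
  f''(1) = -1/3 < 0 → local maximum

Critical points: x = -5 (local minimum); x = 1 (local maximum)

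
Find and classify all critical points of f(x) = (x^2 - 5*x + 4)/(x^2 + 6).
f'(x) = (5*x^2 + 4*x - 30)/(x^4 + 12*x^2 + 36)

Solve f'(x) = 0:
  f'(x) = (5*x^2 + 4*x - 30)/(x^2 + 6)^2; the denominator is positive wherever f is defined, so f'(x) = 0 ⇔ 5*x^2 + 4*x - 30 = 0.
  5*x^2 + 4*x - 30 = 0 has no rational roots; quadratic formula: x = (-4 ± √616)/10.
  ⇒ x = -sqrt(154)/5 - 2/5 ≈ -2.8819, -2/5 + sqrt(154)/5 ≈ 2.0819

f''(x) = 2*(-5*x^3 - 6*x^2 + 90*x + 12)/(x^6 + 18*x^4 + 108*x^2 + 216)
Second-derivative test at each critical point:
  f''(-2.8819) = -0.1213 < 0 → local maximum
  f''(2.0819) = 0.2324 > 0 → local minimum

Critical points: x = -sqrt(154)/5 - 2/5 ≈ -2.8819 (local maximum); x = -2/5 + sqrt(154)/5 ≈ 2.0819 (local minimum)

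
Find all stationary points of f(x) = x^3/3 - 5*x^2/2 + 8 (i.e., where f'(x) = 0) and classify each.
f'(x) = x*(x - 5)

Solve f'(x) = 0:
  Factor: x^2 - 5*x = x*(x - 5) = 0.
  ⇒ x = 0, 5

f''(x) = 2*x - 5
Second-derivative test at each critical point:
  f''(0) = -5 < 0 → local maximum
  f''(5) = 5 > 0 → local minimum

Critical points: x = 0 (local maximum); x = 5 (local minimum)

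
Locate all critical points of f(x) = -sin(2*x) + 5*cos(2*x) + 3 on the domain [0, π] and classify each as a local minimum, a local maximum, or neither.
f'(x) = -10*sin(2*x) - 2*cos(2*x)

Solve f'(x) = 0 on [0, π]:
  f'(x) = 0 ⇔ -cos(2*x) = 5*sin(2*x) ⇔ tan(2*x) = -1/5, i.e. 2*x = arctan(-1/5) + nπ; keep the solutions lying in [0, π].
  ⇒ x = -atan(1/5)/2 + pi/2 ≈ 1.4721, pi - atan(1/5)/2 ≈ 3.0429

f''(x) = 4*sin(2*x) - 20*cos(2*x)
Second-derivative test at each critical point:
  f''(1.4721) = 20.3961 > 0 → local minimum
  f''(3.0429) = -20.3961 < 0 → local maximum

Critical points: x = -atan(1/5)/2 + pi/2 ≈ 1.4721 (local minimum); x = pi - atan(1/5)/2 ≈ 3.0429 (local maximum)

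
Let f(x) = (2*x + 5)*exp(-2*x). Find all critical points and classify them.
f'(x) = 4*(-x - 2)*exp(-2*x)

Solve f'(x) = 0:
  f'(x) = (-4*x - 8)·exp(-2*x) and exp(-2*x) > 0 for every x, so f'(x) = 0 ⇔ -4*x - 8 = 0.
  Factor: -4*x - 8 = -4*(x + 2) = 0.
  ⇒ x = -2

f''(x) = 4*(2*x + 3)*exp(-2*x)
Second-derivative test at each critical point:
  f''(-2) = -218.3926 < 0 → local maximum

Critical points: x = -2 (local maximum)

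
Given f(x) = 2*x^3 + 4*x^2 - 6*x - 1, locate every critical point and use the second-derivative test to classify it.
f'(x) = 6*x^2 + 8*x - 6

Solve f'(x) = 0:
  Factor: 6*x^2 + 8*x - 6 = 2*(3*x^2 + 4*x - 3); 3*x^2 + 4*x - 3 = 0 has no rational roots; quadratic formula: x = (-4 ± √52)/6.
  ⇒ x = -sqrt(13)/3 - 2/3 ≈ -1.8685, -2/3 + sqrt(13)/3 ≈ 0.5352

f''(x) = 12*x + 8
Second-derivative test at each critical point:
  f''(-1.8685) = -14.4222 < 0 → local maximum
  f''(0.5352) = 14.4222 > 0 → local minimum

Critical points: x = -sqrt(13)/3 - 2/3 ≈ -1.8685 (local maximum); x = -2/3 + sqrt(13)/3 ≈ 0.5352 (local minimum)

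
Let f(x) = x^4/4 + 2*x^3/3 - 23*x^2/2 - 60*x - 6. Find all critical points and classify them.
f'(x) = x^3 + 2*x^2 - 23*x - 60

Solve f'(x) = 0:
  Factor: x^3 + 2*x^2 - 23*x - 60 = (x - 5)*(x + 3)*(x + 4) = 0.
  ⇒ x = -4, -3, 5

f''(x) = 3*x^2 + 4*x - 23
Second-derivative test at each critical point:
  f''(-4) = 9 > 0 → local minimum
  f''(-3) = -8 < 0 → local maximum
  f''(5) = 72 > 0 → local minimum

Critical points: x = -4 (local minimum); x = -3 (local maximum); x = 5 (local minimum)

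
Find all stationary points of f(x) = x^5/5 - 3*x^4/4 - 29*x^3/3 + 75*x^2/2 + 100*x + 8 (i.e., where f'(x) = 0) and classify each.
f'(x) = x^4 - 3*x^3 - 29*x^2 + 75*x + 100

Solve f'(x) = 0:
  Factor: x^4 - 3*x^3 - 29*x^2 + 75*x + 100 = (x - 5)*(x - 4)*(x + 1)*(x + 5) = 0.
  ⇒ x = -5, -1, 4, 5

f''(x) = 4*x^3 - 9*x^2 - 58*x + 75
Second-derivative test at each critical point:
  f''(-5) = -360 < 0 → local maximum
  f''(-1) = 120 > 0 → local minimum
  f''(4) = -45 < 0 → local maximum
  f''(5) = 60 > 0 → local minimum

Critical points: x = -5 (local maximum); x = -1 (local minimum); x = 4 (local maximum); x = 5 (local minimum)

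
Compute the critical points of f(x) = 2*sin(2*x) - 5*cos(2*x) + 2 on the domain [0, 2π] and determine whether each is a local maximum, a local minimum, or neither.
f'(x) = 10*sin(2*x) + 4*cos(2*x)

Solve f'(x) = 0 on [0, 2π]:
  f'(x) = 0 ⇔ 2*cos(2*x) = -5*sin(2*x) ⇔ tan(2*x) = -2/5, i.e. 2*x = arctan(-2/5) + nπ; keep the solutions lying in [0, 2π].
  ⇒ x = -atan(2/5)/2 + pi/2 ≈ 1.3805, pi - atan(2/5)/2 ≈ 2.9513, -atan(2/5)/2 + 3*pi/2 ≈ 4.5221, -atan(2/5)/2 + 2*pi ≈ 6.0929

f''(x) = -8*sin(2*x) + 20*cos(2*x)
Second-derivative test at each critical point:
  f''(1.3805) = -21.5407 < 0 → local maximum
  f''(2.9513) = 21.5407 > 0 → local minimum
  f''(4.5221) = -21.5407 < 0 → local maximum
  f''(6.0929) = 21.5407 > 0 → local minimum

Critical points: x = -atan(2/5)/2 + pi/2 ≈ 1.3805 (local maximum); x = pi - atan(2/5)/2 ≈ 2.9513 (local minimum); x = -atan(2/5)/2 + 3*pi/2 ≈ 4.5221 (local maximum); x = -atan(2/5)/2 + 2*pi ≈ 6.0929 (local minimum)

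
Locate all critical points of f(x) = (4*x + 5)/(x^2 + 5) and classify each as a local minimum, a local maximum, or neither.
f'(x) = 2*(-2*x^2 - 5*x + 10)/(x^4 + 10*x^2 + 25)

Solve f'(x) = 0:
  f'(x) = -2*(2*x^2 + 5*x - 10)/(x^2 + 5)^2; the denominator is positive wherever f is defined, so f'(x) = 0 ⇔ -4*x^2 - 10*x + 20 = 0.
  Factor: -4*x^2 - 10*x + 20 = -2*(2*x^2 + 5*x - 10); 2*x^2 + 5*x - 10 = 0 has no rational roots; quadratic formula: x = (-5 ± √105)/4.
  ⇒ x = -sqrt(105)/4 - 5/4 ≈ -3.8117, -5/4 + sqrt(105)/4 ≈ 1.3117

f''(x) = 2*(4*x^2*(4*x + 5) - (12*x + 5)*(x^2 + 5))/(x^2 + 5)^3
Second-derivative test at each critical point:
  f''(-3.8117) = 0.0537 > 0 → local minimum
  f''(1.3117) = -0.4537 < 0 → local maximum

Critical points: x = -sqrt(105)/4 - 5/4 ≈ -3.8117 (local minimum); x = -5/4 + sqrt(105)/4 ≈ 1.3117 (local maximum)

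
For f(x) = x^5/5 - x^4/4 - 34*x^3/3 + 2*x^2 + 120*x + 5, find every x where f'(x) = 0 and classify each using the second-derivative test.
f'(x) = x^4 - x^3 - 34*x^2 + 4*x + 120

Solve f'(x) = 0:
  Factor: x^4 - x^3 - 34*x^2 + 4*x + 120 = (x - 6)*(x - 2)*(x + 2)*(x + 5) = 0.
  ⇒ x = -5, -2, 2, 6

f''(x) = 4*x^3 - 3*x^2 - 68*x + 4
Second-derivative test at each critical point:
  f''(-5) = -231 < 0 → local maximum
  f''(-2) = 96 > 0 → local minimum
  f''(2) = -112 < 0 → local maximum
  f''(6) = 352 > 0 → local minimum

Critical points: x = -5 (local maximum); x = -2 (local minimum); x = 2 (local maximum); x = 6 (local minimum)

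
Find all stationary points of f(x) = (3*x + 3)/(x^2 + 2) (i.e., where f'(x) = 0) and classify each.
f'(x) = 3*(x^2 - 2*x*(x + 1) + 2)/(x^2 + 2)^2

Solve f'(x) = 0:
  f'(x) = -3*(x^2 + 2*x - 2)/(x^2 + 2)^2; the denominator is positive wherever f is defined, so f'(x) = 0 ⇔ -3*x^2 - 6*x + 6 = 0.
  Factor: -3*x^2 - 6*x + 6 = -3*(x^2 + 2*x - 2); x^2 + 2*x - 2 = 0 has no rational roots; quadratic formula: x = (-2 ± √12)/2.
  ⇒ x = -sqrt(3) - 1 ≈ -2.7321, -1 + sqrt(3) ≈ 0.7321

f''(x) = 6*(4*x^2*(x + 1) - (3*x + 1)*(x^2 + 2))/(x^2 + 2)^3
Second-derivative test at each critical point:
  f''(-2.7321) = 0.1160 > 0 → local minimum
  f''(0.7321) = -1.6160 < 0 → local maximum

Critical points: x = -sqrt(3) - 1 ≈ -2.7321 (local minimum); x = -1 + sqrt(3) ≈ 0.7321 (local maximum)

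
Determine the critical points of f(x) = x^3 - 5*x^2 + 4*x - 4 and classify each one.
f'(x) = 3*x^2 - 10*x + 4

Solve f'(x) = 0:
  3*x^2 - 10*x + 4 = 0 has no rational roots; quadratic formula: x = (10 ± √52)/6.
  ⇒ x = 5/3 - sqrt(13)/3 ≈ 0.4648, sqrt(13)/3 + 5/3 ≈ 2.8685

f''(x) = 6*x - 10
Second-derivative test at each critical point:
  f''(0.4648) = -7.2111 < 0 → local maximum
  f''(2.8685) = 7.2111 > 0 → local minimum

Critical points: x = 5/3 - sqrt(13)/3 ≈ 0.4648 (local maximum); x = sqrt(13)/3 + 5/3 ≈ 2.8685 (local minimum)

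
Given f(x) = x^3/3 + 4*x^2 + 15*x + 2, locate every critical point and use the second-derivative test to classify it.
f'(x) = x^2 + 8*x + 15

Solve f'(x) = 0:
  Factor: x^2 + 8*x + 15 = (x + 3)*(x + 5) = 0.
  ⇒ x = -5, -3

f''(x) = 2*x + 8
Second-derivative test at each critical point:
  f''(-5) = -2 < 0 → local maximum
  f''(-3) = 2 > 0 → local minimum

Critical points: x = -5 (local maximum); x = -3 (local minimum)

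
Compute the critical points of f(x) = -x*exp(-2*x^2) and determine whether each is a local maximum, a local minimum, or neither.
f'(x) = (4*x^2 - 1)*exp(-2*x^2)

Solve f'(x) = 0:
  f'(x) = (4*x^2 - 1)·exp(-2*x^2) and exp(-2*x^2) > 0 for every x, so f'(x) = 0 ⇔ 4*x^2 - 1 = 0.
  Factor: 4*x^2 - 1 = (2*x - 1)*(2*x + 1) = 0.
  ⇒ x = -1/2, 1/2

f''(x) = (-16*x^3 + 12*x)*exp(-2*x^2)
Second-derivative test at each critical point:
  f''(-1/2) = -2.4261 < 0 → local maximum
  f''(1/2) = 2.4261 > 0 → local minimum

Critical points: x = -1/2 (local maximum); x = 1/2 (local minimum)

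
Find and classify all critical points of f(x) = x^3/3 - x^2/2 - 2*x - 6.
f'(x) = x^2 - x - 2

Solve f'(x) = 0:
  Factor: x^2 - x - 2 = (x - 2)*(x + 1) = 0.
  ⇒ x = -1, 2

f''(x) = 2*x - 1
Second-derivative test at each critical point:
  f''(-1) = -3 < 0 → local maximum
  f''(2) = 3 > 0 → local minimum

Critical points: x = -1 (local maximum); x = 2 (local minimum)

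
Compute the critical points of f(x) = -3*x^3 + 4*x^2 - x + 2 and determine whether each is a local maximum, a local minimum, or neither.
f'(x) = -9*x^2 + 8*x - 1

Solve f'(x) = 0:
  9*x^2 - 8*x + 1 = 0 has no rational roots; quadratic formula: x = (8 ± √28)/18.
  ⇒ x = 4/9 - sqrt(7)/9 ≈ 0.1505, sqrt(7)/9 + 4/9 ≈ 0.7384

f''(x) = 8 - 18*x
Second-derivative test at each critical point:
  f''(0.1505) = 5.2915 > 0 → local minimum
  f''(0.7384) = -5.2915 < 0 → local maximum

Critical points: x = 4/9 - sqrt(7)/9 ≈ 0.1505 (local minimum); x = sqrt(7)/9 + 4/9 ≈ 0.7384 (local maximum)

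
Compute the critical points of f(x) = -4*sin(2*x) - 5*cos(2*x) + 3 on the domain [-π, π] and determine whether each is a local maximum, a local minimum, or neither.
f'(x) = 10*sin(2*x) - 8*cos(2*x)

Solve f'(x) = 0 on [-π, π]:
  f'(x) = 0 ⇔ -4*cos(2*x) = -5*sin(2*x) ⇔ tan(2*x) = 4/5, i.e. 2*x = arctan(4/5) + nπ; keep the solutions lying in [-π, π].
  ⇒ x = -pi + atan(4/5)/2 ≈ -2.8042, -pi/2 + atan(4/5)/2 ≈ -1.2334, atan(4/5)/2 ≈ 0.3374, atan(4/5)/2 + pi/2 ≈ 1.9082

f''(x) = 16*sin(2*x) + 20*cos(2*x)
Second-derivative test at each critical point:
  f''(-2.8042) = 25.6125 > 0 → local minimum
  f''(-1.2334) = -25.6125 < 0 → local maximum
  f''(0.3374) = 25.6125 > 0 → local minimum
  f''(1.9082) = -25.6125 < 0 → local maximum

Critical points: x = -pi + atan(4/5)/2 ≈ -2.8042 (local minimum); x = -pi/2 + atan(4/5)/2 ≈ -1.2334 (local maximum); x = atan(4/5)/2 ≈ 0.3374 (local minimum); x = atan(4/5)/2 + pi/2 ≈ 1.9082 (local maximum)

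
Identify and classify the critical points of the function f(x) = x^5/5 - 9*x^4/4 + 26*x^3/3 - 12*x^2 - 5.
f'(x) = x*(x^3 - 9*x^2 + 26*x - 24)

Solve f'(x) = 0:
  Factor: x^4 - 9*x^3 + 26*x^2 - 24*x = x*(x - 4)*(x - 3)*(x - 2) = 0.
  ⇒ x = 0, 2, 3, 4

f''(x) = 4*x^3 - 27*x^2 + 52*x - 24
Second-derivative test at each critical point:
  f''(0) = -24 < 0 → local maximum
  f''(2) = 4 > 0 → local minimum
  f''(3) = -3 < 0 → local maximum
  f''(4) = 8 > 0 → local minimum

Critical points: x = 0 (local maximum); x = 2 (local minimum); x = 3 (local maximum); x = 4 (local minimum)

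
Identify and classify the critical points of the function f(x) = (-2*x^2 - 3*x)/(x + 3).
f'(x) = (-2*x^2 - 12*x - 9)/(x^2 + 6*x + 9)

Solve f'(x) = 0:
  f'(x) = -(2*x^2 + 12*x + 9)/(x + 3)^2; the denominator is positive wherever f is defined, so f'(x) = 0 ⇔ -2*x^2 - 12*x - 9 = 0.
  2*x^2 + 12*x + 9 = 0 has no rational roots; quadratic formula: x = (-12 ± √72)/4.
  ⇒ x = -3 - 3*sqrt(2)/2 ≈ -5.1213, -3 + 3*sqrt(2)/2 ≈ -0.8787

f''(x) = -18/(x^3 + 9*x^2 + 27*x + 27)
Second-derivative test at each critical point:
  f''(-5.1213) = 1.8856 > 0 → local minimum
  f''(-0.8787) = -1.8856 < 0 → local maximum

Critical points: x = -3 - 3*sqrt(2)/2 ≈ -5.1213 (local minimum); x = -3 + 3*sqrt(2)/2 ≈ -0.8787 (local maximum)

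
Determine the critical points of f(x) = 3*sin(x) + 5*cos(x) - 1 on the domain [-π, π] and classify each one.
f'(x) = -5*sin(x) + 3*cos(x)

Solve f'(x) = 0 on [-π, π]:
  f'(x) = 0 ⇔ 3*cos(x) = 5*sin(x) ⇔ tan(x) = 3/5, i.e. x = arctan(3/5) + nπ; keep the solutions lying in [-π, π].
  ⇒ x = -pi + atan(3/5) ≈ -2.6012, atan(3/5) ≈ 0.5404

f''(x) = -3*sin(x) - 5*cos(x)
Second-derivative test at each critical point:
  f''(-2.6012) = 5.8310 > 0 → local minimum
  f''(0.5404) = -5.8310 < 0 → local maximum

Critical points: x = -pi + atan(3/5) ≈ -2.6012 (local minimum); x = atan(3/5) ≈ 0.5404 (local maximum)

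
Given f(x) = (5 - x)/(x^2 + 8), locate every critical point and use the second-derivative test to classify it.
f'(x) = (-x^2 + 2*x*(x - 5) - 8)/(x^2 + 8)^2

Solve f'(x) = 0:
  f'(x) = (x^2 - 10*x - 8)/(x^2 + 8)^2; the denominator is positive wherever f is defined, so f'(x) = 0 ⇔ x^2 - 10*x - 8 = 0.
  x^2 - 10*x - 8 = 0 has no rational roots; quadratic formula: x = (10 ± √132)/2.
  ⇒ x = 5 - sqrt(33) ≈ -0.7446, 5 + sqrt(33) ≈ 10.7446

f''(x) = 2*(4*x^2*(5 - x) + (3*x - 5)*(x^2 + 8))/(x^2 + 8)^3
Second-derivative test at each critical point:
  f''(-0.7446) = -0.1570 < 0 → local maximum
  f''(10.7446) = 0.0008 > 0 → local minimum

Critical points: x = 5 - sqrt(33) ≈ -0.7446 (local maximum); x = 5 + sqrt(33) ≈ 10.7446 (local minimum)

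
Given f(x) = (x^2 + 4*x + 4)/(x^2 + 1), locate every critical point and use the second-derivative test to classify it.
f'(x) = 2*(-2*x^2 - 3*x + 2)/(x^4 + 2*x^2 + 1)

Solve f'(x) = 0:
  f'(x) = -2*(x + 2)*(2*x - 1)/(x^2 + 1)^2; the denominator is positive wherever f is defined, so f'(x) = 0 ⇔ -4*x^2 - 6*x + 4 = 0.
  Factor: -4*x^2 - 6*x + 4 = -2*(x + 2)*(2*x - 1) = 0.
  ⇒ x = -2, 1/2

f''(x) = 2*(4*x^3 + 9*x^2 - 12*x - 3)/(x^6 + 3*x^4 + 3*x^2 + 1)
Second-derivative test at each critical point:
  f''(-2) = 2/5 > 0 → local minimum
  f''(1/2) = -32/5 < 0 → local maximum

Critical points: x = -2 (local minimum); x = 1/2 (local maximum)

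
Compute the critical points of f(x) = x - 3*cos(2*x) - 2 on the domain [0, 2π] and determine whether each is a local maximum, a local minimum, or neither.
f'(x) = 6*sin(2*x) + 1

Solve f'(x) = 0 on [0, 2π]:
  f'(x) = 0 ⇔ sin(2*x) = -1/6, i.e. 2*x = arcsin(-1/6) + 2nπ or 2*x = π − arcsin(-1/6) + 2nπ; keep the solutions lying in [0, 2π].
  ⇒ x = asin(1/6)/2 + pi/2 ≈ 1.6545, pi - asin(1/6)/2 ≈ 3.0579, asin(1/6)/2 + 3*pi/2 ≈ 4.7961, -asin(1/6)/2 + 2*pi ≈ 6.1995

f''(x) = 12*cos(2*x)
Second-derivative test at each critical point:
  f''(1.6545) = -11.8322 < 0 → local maximum
  f''(3.0579) = 11.8322 > 0 → local minimum
  f''(4.7961) = -11.8322 < 0 → local maximum
  f''(6.1995) = 11.8322 > 0 → local minimum

Critical points: x = asin(1/6)/2 + pi/2 ≈ 1.6545 (local maximum); x = pi - asin(1/6)/2 ≈ 3.0579 (local minimum); x = asin(1/6)/2 + 3*pi/2 ≈ 4.7961 (local maximum); x = -asin(1/6)/2 + 2*pi ≈ 6.1995 (local minimum)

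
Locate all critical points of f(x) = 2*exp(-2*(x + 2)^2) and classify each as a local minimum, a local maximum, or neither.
f'(x) = 8*(-x - 2)*exp(-2*(x + 2)^2)

Solve f'(x) = 0:
  f'(x) = (-8*x - 16)·exp(-2*(x + 2)^2) and exp(-2*(x + 2)^2) > 0 for every x, so f'(x) = 0 ⇔ -8*x - 16 = 0.
  Factor: -8*x - 16 = -8*(x + 2) = 0.
  ⇒ x = -2

f''(x) = 8*(4*(x + 2)^2 - 1)*exp(-2*(x + 2)^2)
Second-derivative test at each critical point:
  f''(-2) = -8 < 0 → local maximum

Critical points: x = -2 (local maximum)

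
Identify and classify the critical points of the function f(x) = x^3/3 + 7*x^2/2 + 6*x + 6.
f'(x) = x^2 + 7*x + 6

Solve f'(x) = 0:
  Factor: x^2 + 7*x + 6 = (x + 1)*(x + 6) = 0.
  ⇒ x = -6, -1

f''(x) = 2*x + 7
Second-derivative test at each critical point:
  f''(-6) = -5 < 0 → local maximum
  f''(-1) = 5 > 0 → local minimum

Critical points: x = -6 (local maximum); x = -1 (local minimum)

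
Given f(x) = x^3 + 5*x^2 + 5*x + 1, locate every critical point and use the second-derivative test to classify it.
f'(x) = 3*x^2 + 10*x + 5

Solve f'(x) = 0:
  3*x^2 + 10*x + 5 = 0 has no rational roots; quadratic formula: x = (-10 ± √40)/6.
  ⇒ x = -5/3 - sqrt(10)/3 ≈ -2.7208, -5/3 + sqrt(10)/3 ≈ -0.6126

f''(x) = 6*x + 10
Second-derivative test at each critical point:
  f''(-2.7208) = -6.3246 < 0 → local maximum
  f''(-0.6126) = 6.3246 > 0 → local minimum

Critical points: x = -5/3 - sqrt(10)/3 ≈ -2.7208 (local maximum); x = -5/3 + sqrt(10)/3 ≈ -0.6126 (local minimum)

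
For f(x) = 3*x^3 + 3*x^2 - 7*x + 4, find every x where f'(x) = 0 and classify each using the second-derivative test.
f'(x) = 9*x^2 + 6*x - 7

Solve f'(x) = 0:
  9*x^2 + 6*x - 7 = 0 has no rational roots; quadratic formula: x = (-6 ± √288)/18.
  ⇒ x = -2*sqrt(2)/3 - 1/3 ≈ -1.2761, -1/3 + 2*sqrt(2)/3 ≈ 0.6095

f''(x) = 18*x + 6
Second-derivative test at each critical point:
  f''(-1.2761) = -16.9706 < 0 → local maximum
  f''(0.6095) = 16.9706 > 0 → local minimum

Critical points: x = -2*sqrt(2)/3 - 1/3 ≈ -1.2761 (local maximum); x = -1/3 + 2*sqrt(2)/3 ≈ 0.6095 (local minimum)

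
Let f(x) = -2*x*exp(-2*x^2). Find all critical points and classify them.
f'(x) = 2*(4*x^2 - 1)*exp(-2*x^2)

Solve f'(x) = 0:
  f'(x) = (8*x^2 - 2)·exp(-2*x^2) and exp(-2*x^2) > 0 for every x, so f'(x) = 0 ⇔ 8*x^2 - 2 = 0.
  Factor: 8*x^2 - 2 = 2*(2*x - 1)*(2*x + 1) = 0.
  ⇒ x = -1/2, 1/2

f''(x) = (-32*x^3 + 24*x)*exp(-2*x^2)
Second-derivative test at each critical point:
  f''(-1/2) = -4.8522 < 0 → local maximum
  f''(1/2) = 4.8522 > 0 → local minimum

Critical points: x = -1/2 (local maximum); x = 1/2 (local minimum)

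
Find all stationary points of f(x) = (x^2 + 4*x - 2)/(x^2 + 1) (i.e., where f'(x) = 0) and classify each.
f'(x) = 2*(-2*x^2 + 3*x + 2)/(x^4 + 2*x^2 + 1)

Solve f'(x) = 0:
  f'(x) = -2*(x - 2)*(2*x + 1)/(x^2 + 1)^2; the denominator is positive wherever f is defined, so f'(x) = 0 ⇔ -4*x^2 + 6*x + 4 = 0.
  Factor: -4*x^2 + 6*x + 4 = -2*(x - 2)*(2*x + 1) = 0.
  ⇒ x = -1/2, 2

f''(x) = 2*(4*x^3 - 9*x^2 - 12*x + 3)/(x^6 + 3*x^4 + 3*x^2 + 1)
Second-derivative test at each critical point:
  f''(-1/2) = 32/5 > 0 → local minimum
  f''(2) = -2/5 < 0 → local maximum

Critical points: x = -1/2 (local minimum); x = 2 (local maximum)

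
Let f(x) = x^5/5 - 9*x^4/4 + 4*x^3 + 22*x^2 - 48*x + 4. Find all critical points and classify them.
f'(x) = x^4 - 9*x^3 + 12*x^2 + 44*x - 48

Solve f'(x) = 0:
  Factor: x^4 - 9*x^3 + 12*x^2 + 44*x - 48 = (x - 6)*(x - 4)*(x - 1)*(x + 2) = 0.
  ⇒ x = -2, 1, 4, 6

f''(x) = 4*x^3 - 27*x^2 + 24*x + 44
Second-derivative test at each critical point:
  f''(-2) = -144 < 0 → local maximum
  f''(1) = 45 > 0 → local minimum
  f''(4) = -36 < 0 → local maximum
  f''(6) = 80 > 0 → local minimum

Critical points: x = -2 (local maximum); x = 1 (local minimum); x = 4 (local maximum); x = 6 (local minimum)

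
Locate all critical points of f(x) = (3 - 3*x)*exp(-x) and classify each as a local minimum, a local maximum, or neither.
f'(x) = 3*(x - 2)*exp(-x)

Solve f'(x) = 0:
  f'(x) = (3*x - 6)·exp(-x) and exp(-x) > 0 for every x, so f'(x) = 0 ⇔ 3*x - 6 = 0.
  Factor: 3*x - 6 = 3*(x - 2) = 0.
  ⇒ x = 2

f''(x) = 3*(3 - x)*exp(-x)
Second-derivative test at each critical point:
  f''(2) = 0.4060 > 0 → local minimum

Critical points: x = 2 (local minimum)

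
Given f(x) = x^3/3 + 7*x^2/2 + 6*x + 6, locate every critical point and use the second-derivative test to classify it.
f'(x) = x^2 + 7*x + 6

Solve f'(x) = 0:
  Factor: x^2 + 7*x + 6 = (x + 1)*(x + 6) = 0.
  ⇒ x = -6, -1

f''(x) = 2*x + 7
Second-derivative test at each critical point:
  f''(-6) = -5 < 0 → local maximum
  f''(-1) = 5 > 0 → local minimum

Critical points: x = -6 (local maximum); x = -1 (local minimum)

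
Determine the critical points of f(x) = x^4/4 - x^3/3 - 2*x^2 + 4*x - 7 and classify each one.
f'(x) = x^3 - x^2 - 4*x + 4

Solve f'(x) = 0:
  Factor: x^3 - x^2 - 4*x + 4 = (x - 2)*(x - 1)*(x + 2) = 0.
  ⇒ x = -2, 1, 2

f''(x) = 3*x^2 - 2*x - 4
Second-derivative test at each critical point:
  f''(-2) = 12 > 0 → local minimum
  f''(1) = -3 < 0 → local maximum
  f''(2) = 4 > 0 → local minimum

Critical points: x = -2 (local minimum); x = 1 (local maximum); x = 2 (local minimum)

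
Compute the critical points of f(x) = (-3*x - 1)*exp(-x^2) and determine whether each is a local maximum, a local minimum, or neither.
f'(x) = (2*x*(3*x + 1) - 3)*exp(-x^2)

Solve f'(x) = 0:
  f'(x) = (6*x^2 + 2*x - 3)·exp(-x^2) and exp(-x^2) > 0 for every x, so f'(x) = 0 ⇔ 6*x^2 + 2*x - 3 = 0.
  6*x^2 + 2*x - 3 = 0 has no rational roots; quadratic formula: x = (-2 ± √76)/12.
  ⇒ x = -sqrt(19)/6 - 1/6 ≈ -0.8931, -1/6 + sqrt(19)/6 ≈ 0.5598

f''(x) = 2*(-6*x^3 - 2*x^2 + 9*x + 1)*exp(-x^2)
Second-derivative test at each critical point:
  f''(-0.8931) = -3.9261 < 0 → local maximum
  f''(0.5598) = 6.3724 > 0 → local minimum

Critical points: x = -sqrt(19)/6 - 1/6 ≈ -0.8931 (local maximum); x = -1/6 + sqrt(19)/6 ≈ 0.5598 (local minimum)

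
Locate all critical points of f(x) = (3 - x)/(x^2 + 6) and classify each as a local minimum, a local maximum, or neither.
f'(x) = (-x^2 + 2*x*(x - 3) - 6)/(x^2 + 6)^2

Solve f'(x) = 0:
  f'(x) = (x^2 - 6*x - 6)/(x^2 + 6)^2; the denominator is positive wherever f is defined, so f'(x) = 0 ⇔ x^2 - 6*x - 6 = 0.
  x^2 - 6*x - 6 = 0 has no rational roots; quadratic formula: x = (6 ± √60)/2.
  ⇒ x = 3 - sqrt(15) ≈ -0.8730, 3 + sqrt(15) ≈ 6.8730

f''(x) = 2*(4*x^2*(3 - x) + 3*(x - 1)*(x^2 + 6))/(x^2 + 6)^3
Second-derivative test at each critical point:
  f''(-0.8730) = -0.1694 < 0 → local maximum
  f''(6.8730) = 0.0027 > 0 → local minimum

Critical points: x = 3 - sqrt(15) ≈ -0.8730 (local maximum); x = 3 + sqrt(15) ≈ 6.8730 (local minimum)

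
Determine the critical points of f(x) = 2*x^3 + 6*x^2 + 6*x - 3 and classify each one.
f'(x) = 6*x^2 + 12*x + 6

Solve f'(x) = 0:
  Factor: 6*x^2 + 12*x + 6 = 6*(x + 1)^2 = 0.
  ⇒ x = -1

f''(x) = 12*x + 12
Second-derivative test at each critical point:
  f''(-1) = 0, so the second-derivative test is inconclusive; use the first-derivative test: f'(-5/4) = 0.3750, f'(-3/4) = 0.3750 — f' is positive on both sides (no sign change) → neither a local maximum nor a local minimum

Critical points: x = -1 (neither)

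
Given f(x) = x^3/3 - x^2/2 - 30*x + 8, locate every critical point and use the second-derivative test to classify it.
f'(x) = x^2 - x - 30

Solve f'(x) = 0:
  Factor: x^2 - x - 30 = (x - 6)*(x + 5) = 0.
  ⇒ x = -5, 6

f''(x) = 2*x - 1
Second-derivative test at each critical point:
  f''(-5) = -11 < 0 → local maximum
  f''(6) = 11 > 0 → local minimum

Critical points: x = -5 (local maximum); x = 6 (local minimum)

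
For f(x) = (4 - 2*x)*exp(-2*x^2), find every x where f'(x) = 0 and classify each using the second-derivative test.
f'(x) = 2*(4*x*(x - 2) - 1)*exp(-2*x^2)

Solve f'(x) = 0:
  f'(x) = (8*x^2 - 16*x - 2)·exp(-2*x^2) and exp(-2*x^2) > 0 for every x, so f'(x) = 0 ⇔ 8*x^2 - 16*x - 2 = 0.
  Factor: 8*x^2 - 16*x - 2 = 2*(4*x^2 - 8*x - 1); 4*x^2 - 8*x - 1 = 0 has no rational roots; quadratic formula: x = (8 ± √80)/8.
  ⇒ x = 1 - sqrt(5)/2 ≈ -0.1180, 1 + sqrt(5)/2 ≈ 2.1180

f''(x) = 8*(4*x^2*(2 - x) + 3*x - 2)*exp(-2*x^2)
Second-derivative test at each critical point:
  f''(-0.1180) = -17.3970 < 0 → local maximum
  f''(2.1180) = 0.0023 > 0 → local minimum

Critical points: x = 1 - sqrt(5)/2 ≈ -0.1180 (local maximum); x = 1 + sqrt(5)/2 ≈ 2.1180 (local minimum)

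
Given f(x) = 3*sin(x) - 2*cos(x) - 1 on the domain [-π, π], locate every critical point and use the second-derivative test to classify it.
f'(x) = 2*sin(x) + 3*cos(x)

Solve f'(x) = 0 on [-π, π]:
  f'(x) = 0 ⇔ 3*cos(x) = -2*sin(x) ⇔ tan(x) = -3/2, i.e. x = arctan(-3/2) + nπ; keep the solutions lying in [-π, π].
  ⇒ x = -atan(3/2) ≈ -0.9828, pi - atan(3/2) ≈ 2.1588

f''(x) = -3*sin(x) + 2*cos(x)
Second-derivative test at each critical point:
  f''(-0.9828) = 3.6056 > 0 → local minimum
  f''(2.1588) = -3.6056 < 0 → local maximum

Critical points: x = -atan(3/2) ≈ -0.9828 (local minimum); x = pi - atan(3/2) ≈ 2.1588 (local maximum)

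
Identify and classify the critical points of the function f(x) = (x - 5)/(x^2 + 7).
f'(x) = (x^2 - 2*x*(x - 5) + 7)/(x^2 + 7)^2

Solve f'(x) = 0:
  f'(x) = -(x^2 - 10*x - 7)/(x^2 + 7)^2; the denominator is positive wherever f is defined, so f'(x) = 0 ⇔ -x^2 + 10*x + 7 = 0.
  x^2 - 10*x - 7 = 0 has no rational roots; quadratic formula: x = (10 ± √128)/2.
  ⇒ x = 5 - 4*sqrt(2) ≈ -0.6569, 5 + 4*sqrt(2) ≈ 10.6569

f''(x) = 2*(4*x^2*(x - 5) + (5 - 3*x)*(x^2 + 7))/(x^2 + 7)^3
Second-derivative test at each critical point:
  f''(-0.6569) = 0.2049 > 0 → local minimum
  f''(10.6569) = -0.0008 < 0 → local maximum

Critical points: x = 5 - 4*sqrt(2) ≈ -0.6569 (local minimum); x = 5 + 4*sqrt(2) ≈ 10.6569 (local maximum)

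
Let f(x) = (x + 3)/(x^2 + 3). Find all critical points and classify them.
f'(x) = (x^2 - 2*x*(x + 3) + 3)/(x^2 + 3)^2

Solve f'(x) = 0:
  f'(x) = -(x^2 + 6*x - 3)/(x^2 + 3)^2; the denominator is positive wherever f is defined, so f'(x) = 0 ⇔ -x^2 - 6*x + 3 = 0.
  x^2 + 6*x - 3 = 0 has no rational roots; quadratic formula: x = (-6 ± √48)/2.
  ⇒ x = -2*sqrt(3) - 3 ≈ -6.4641, -3 + 2*sqrt(3) ≈ 0.4641

f''(x) = 2*(4*x^2*(x + 3) - 3*(x + 1)*(x^2 + 3))/(x^2 + 3)^3
Second-derivative test at each critical point:
  f''(-6.4641) = 0.0035 > 0 → local minimum
  f''(0.4641) = -0.6701 < 0 → local maximum

Critical points: x = -2*sqrt(3) - 3 ≈ -6.4641 (local minimum); x = -3 + 2*sqrt(3) ≈ 0.4641 (local maximum)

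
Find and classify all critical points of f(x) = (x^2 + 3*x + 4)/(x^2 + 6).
f'(x) = (-3*x^2 + 4*x + 18)/(x^4 + 12*x^2 + 36)

Solve f'(x) = 0:
  f'(x) = -(3*x^2 - 4*x - 18)/(x^2 + 6)^2; the denominator is positive wherever f is defined, so f'(x) = 0 ⇔ -3*x^2 + 4*x + 18 = 0.
  3*x^2 - 4*x - 18 = 0 has no rational roots; quadratic formula: x = (4 ± √232)/6.
  ⇒ x = 2/3 - sqrt(58)/3 ≈ -1.8719, 2/3 + sqrt(58)/3 ≈ 3.2053

f''(x) = 6*(x^3 - 2*x^2 - 18*x + 4)/(x^6 + 18*x^4 + 108*x^2 + 216)
Second-derivative test at each critical point:
  f''(-1.8719) = 0.1686 > 0 → local minimum
  f''(3.2053) = -0.0575 < 0 → local maximum

Critical points: x = 2/3 - sqrt(58)/3 ≈ -1.8719 (local minimum); x = 2/3 + sqrt(58)/3 ≈ 3.2053 (local maximum)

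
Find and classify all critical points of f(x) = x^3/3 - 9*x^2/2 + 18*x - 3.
f'(x) = x^2 - 9*x + 18

Solve f'(x) = 0:
  Factor: x^2 - 9*x + 18 = (x - 6)*(x - 3) = 0.
  ⇒ x = 3, 6

f''(x) = 2*x - 9
Second-derivative test at each critical point:
  f''(3) = -3 < 0 → local maximum
  f''(6) = 3 > 0 → local minimum

Critical points: x = 3 (local maximum); x = 6 (local minimum)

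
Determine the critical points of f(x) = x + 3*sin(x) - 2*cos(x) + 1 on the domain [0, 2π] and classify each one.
f'(x) = 2*sin(x) + 3*cos(x) + 1

Solve f'(x) = 0 on [0, 2π]:
  f'(x) = 0 ⇔ 2*sin(x) + 3*cos(x) = -1. Write the left side as R·cos(x + φ) with R = √(3² + (-2)²) = sqrt(13), cos φ = 3*sqrt(13)/13, sin φ = -2*sqrt(13)/13; then cos(x + φ) = -sqrt(13)/13. Solve for x and keep the solutions lying in [0, 2π].
  ⇒ x = atan((-2 + 6*sqrt(3))/(-4*sqrt(3) - 3)) + pi ≈ 2.4398, atan((-6*sqrt(3) - 2)/(-3 + 4*sqrt(3))) + 2*pi ≈ 5.0194

f''(x) = -3*sin(x) + 2*cos(x)
Second-derivative test at each critical point:
  f''(2.4398) = -3.4641 < 0 → local maximum
  f''(5.0194) = 3.4641 > 0 → local minimum

Critical points: x = atan((-2 + 6*sqrt(3))/(-4*sqrt(3) - 3)) + pi ≈ 2.4398 (local maximum); x = atan((-6*sqrt(3) - 2)/(-3 + 4*sqrt(3))) + 2*pi ≈ 5.0194 (local minimum)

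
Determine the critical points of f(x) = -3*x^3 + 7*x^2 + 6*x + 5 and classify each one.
f'(x) = -9*x^2 + 14*x + 6

Solve f'(x) = 0:
  9*x^2 - 14*x - 6 = 0 has no rational roots; quadratic formula: x = (14 ± √412)/18.
  ⇒ x = 7/9 - sqrt(103)/9 ≈ -0.3499, 7/9 + sqrt(103)/9 ≈ 1.9054

f''(x) = 14 - 18*x
Second-derivative test at each critical point:
  f''(-0.3499) = 20.2978 > 0 → local minimum
  f''(1.9054) = -20.2978 < 0 → local maximum

Critical points: x = 7/9 - sqrt(103)/9 ≈ -0.3499 (local minimum); x = 7/9 + sqrt(103)/9 ≈ 1.9054 (local maximum)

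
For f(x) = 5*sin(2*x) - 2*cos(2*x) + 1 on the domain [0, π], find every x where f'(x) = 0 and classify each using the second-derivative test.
f'(x) = 4*sin(2*x) + 10*cos(2*x)

Solve f'(x) = 0 on [0, π]:
  f'(x) = 0 ⇔ 5*cos(2*x) = -2*sin(2*x) ⇔ tan(2*x) = -5/2, i.e. 2*x = arctan(-5/2) + nπ; keep the solutions lying in [0, π].
  ⇒ x = -atan(5/2)/2 + pi/2 ≈ 0.9757, pi - atan(5/2)/2 ≈ 2.5464

f''(x) = -20*sin(2*x) + 8*cos(2*x)
Second-derivative test at each critical point:
  f''(0.9757) = -21.5407 < 0 → local maximum
  f''(2.5464) = 21.5407 > 0 → local minimum

Critical points: x = -atan(5/2)/2 + pi/2 ≈ 0.9757 (local maximum); x = pi - atan(5/2)/2 ≈ 2.5464 (local minimum)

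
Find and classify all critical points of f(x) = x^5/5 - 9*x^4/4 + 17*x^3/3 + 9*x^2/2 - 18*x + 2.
f'(x) = x^4 - 9*x^3 + 17*x^2 + 9*x - 18

Solve f'(x) = 0:
  Factor: x^4 - 9*x^3 + 17*x^2 + 9*x - 18 = (x - 6)*(x - 3)*(x - 1)*(x + 1) = 0.
  ⇒ x = -1, 1, 3, 6

f''(x) = 4*x^3 - 27*x^2 + 34*x + 9
Second-derivative test at each critical point:
  f''(-1) = -56 < 0 → local maximum
  f''(1) = 20 > 0 → local minimum
  f''(3) = -24 < 0 → local maximum
  f''(6) = 105 > 0 → local minimum

Critical points: x = -1 (local maximum); x = 1 (local minimum); x = 3 (local maximum); x = 6 (local minimum)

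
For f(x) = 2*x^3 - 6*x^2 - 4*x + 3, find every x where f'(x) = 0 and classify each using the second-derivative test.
f'(x) = 6*x^2 - 12*x - 4

Solve f'(x) = 0:
  Factor: 6*x^2 - 12*x - 4 = 2*(3*x^2 - 6*x - 2); 3*x^2 - 6*x - 2 = 0 has no rational roots; quadratic formula: x = (6 ± √60)/6.
  ⇒ x = 1 - sqrt(15)/3 ≈ -0.2910, 1 + sqrt(15)/3 ≈ 2.2910

f''(x) = 12*x - 12
Second-derivative test at each critical point:
  f''(-0.2910) = -15.4919 < 0 → local maximum
  f''(2.2910) = 15.4919 > 0 → local minimum

Critical points: x = 1 - sqrt(15)/3 ≈ -0.2910 (local maximum); x = 1 + sqrt(15)/3 ≈ 2.2910 (local minimum)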